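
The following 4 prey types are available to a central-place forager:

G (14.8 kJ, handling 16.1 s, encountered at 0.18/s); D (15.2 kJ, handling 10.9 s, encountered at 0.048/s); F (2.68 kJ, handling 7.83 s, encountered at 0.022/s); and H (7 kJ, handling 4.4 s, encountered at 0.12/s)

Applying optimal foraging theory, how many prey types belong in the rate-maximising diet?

3

Profitabilities (E/h, kJ/s): H 1.59, D 1.39, G 0.919, F 0.342. Add prey in this order while the next type's profitability exceeds the intake rate on those already taken.
Rate on top 1: 0.5497. D: 1.39 > 0.5497 → include.
Rate on top 2: 0.7652. G: 0.919 > 0.7652 → include.
Rate on top 3: 0.8554. F: 0.342 < 0.8554 → exclude; stop.
Optimal diet: H, D, G — 3 of 4 types.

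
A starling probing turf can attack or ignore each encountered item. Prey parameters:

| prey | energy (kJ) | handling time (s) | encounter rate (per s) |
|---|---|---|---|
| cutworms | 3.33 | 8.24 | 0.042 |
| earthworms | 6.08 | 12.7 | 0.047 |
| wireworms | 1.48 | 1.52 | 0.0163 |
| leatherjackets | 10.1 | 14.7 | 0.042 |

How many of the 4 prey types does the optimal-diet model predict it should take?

Rank by E/h (kJ/s): wireworms 0.974, leatherjackets 0.687, earthworms 0.479, cutworms 0.404. Include each in turn until the next type's E/h falls below the running intake rate.
Rate on top 1: 0.02354. leatherjackets: 0.687 > 0.02354 → include.
Rate on top 2: 0.273. earthworms: 0.479 > 0.273 → include.
Rate on top 3: 0.3279. cutworms: 0.404 > 0.3279 → include.
Optimal diet: wireworms, leatherjackets, earthworms, cutworms — 4 of 4 types.

4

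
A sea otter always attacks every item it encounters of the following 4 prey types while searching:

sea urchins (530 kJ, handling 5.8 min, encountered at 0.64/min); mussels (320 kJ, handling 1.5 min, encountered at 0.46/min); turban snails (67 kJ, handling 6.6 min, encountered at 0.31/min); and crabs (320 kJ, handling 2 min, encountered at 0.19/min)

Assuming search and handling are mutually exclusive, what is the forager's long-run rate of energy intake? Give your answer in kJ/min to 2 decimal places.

72.56 kJ/min

R = (0.64×530 + 0.46×320 + 0.31×67 + 0.19×320) / (1 + 0.64×5.8 + 0.46×1.5 + 0.31×6.6 + 0.19×2) = 568/7.828 = 72.56 kJ/min.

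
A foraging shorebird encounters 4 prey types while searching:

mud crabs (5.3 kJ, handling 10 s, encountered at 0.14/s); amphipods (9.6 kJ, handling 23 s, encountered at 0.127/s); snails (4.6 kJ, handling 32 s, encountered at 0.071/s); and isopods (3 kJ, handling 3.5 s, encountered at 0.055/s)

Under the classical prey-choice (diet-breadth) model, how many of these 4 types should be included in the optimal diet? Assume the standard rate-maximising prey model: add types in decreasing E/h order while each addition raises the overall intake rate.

3

Rank by E/h (kJ/s): isopods 0.857, mud crabs 0.53, amphipods 0.417, snails 0.144. Include each in turn until the next type's E/h falls below the running intake rate.
Rate on top 1: 0.1384. mud crabs: 0.53 > 0.1384 → include.
Rate on top 2: 0.3499. amphipods: 0.417 > 0.3499 → include.
Rate on top 3: 0.3856. snails: 0.144 < 0.3856 → exclude; stop.
Optimal diet: isopods, mud crabs, amphipods — 3 of 4 types.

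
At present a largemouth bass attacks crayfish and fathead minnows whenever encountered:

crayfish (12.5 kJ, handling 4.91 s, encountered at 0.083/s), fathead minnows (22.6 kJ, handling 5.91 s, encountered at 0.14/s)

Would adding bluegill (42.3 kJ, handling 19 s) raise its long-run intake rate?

Yes

Intake rate on the current diet: R = (0.083×12.5 + 0.14×22.6) / (1 + 0.083×4.91 + 0.14×5.91) = 4.202/2.235 = 1.88 kJ/s.
bluegill: E/h = 42.3/19 = 2.226 kJ/s.
2.226 > 1.88, so adding bluegill raises the average — include it.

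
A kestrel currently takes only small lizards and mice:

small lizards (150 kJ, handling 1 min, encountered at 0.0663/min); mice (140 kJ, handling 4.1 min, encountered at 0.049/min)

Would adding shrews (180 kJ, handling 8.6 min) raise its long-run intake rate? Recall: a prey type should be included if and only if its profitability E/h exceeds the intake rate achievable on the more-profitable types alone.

On small lizards and mice alone, R = ΣλE/(1+Σλh) = 16.8/1.267 = 13.26 kJ/min.
shrews: E/h = 180/8.6 = 20.93 kJ/min.
20.93 > 13.26, so adding shrews raises the average — include it.

Yes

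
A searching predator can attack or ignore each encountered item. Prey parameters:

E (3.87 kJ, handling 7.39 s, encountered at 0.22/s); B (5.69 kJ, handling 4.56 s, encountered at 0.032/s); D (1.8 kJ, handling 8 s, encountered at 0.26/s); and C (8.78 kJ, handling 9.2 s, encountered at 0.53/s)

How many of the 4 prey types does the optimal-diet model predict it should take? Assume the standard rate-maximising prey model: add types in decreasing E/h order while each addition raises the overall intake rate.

2

E/h in descending order: B 1.25, C 0.954, E 0.524, D 0.225 kJ/s. The optimal diet is the largest prefix of this list for which every included type satisfies E_i/h_i > R on the types above it.
Rate on top 1: 0.1589. C: 0.954 > 0.1589 → include.
Rate on top 2: 0.803. E: 0.524 < 0.803 → exclude; stop.
Optimal diet: B, C — 2 of 4 types.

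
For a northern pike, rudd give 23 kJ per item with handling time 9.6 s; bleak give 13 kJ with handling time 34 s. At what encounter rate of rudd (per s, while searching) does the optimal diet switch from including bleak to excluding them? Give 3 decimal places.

The zero-one rule: include bleak iff E₂/h₂ > λE₁/(1+λh₁). Equality gives the switch point.
λE₁h₂ = E₂ + λE₂h₁ ⇒ λ = E₂/(E₁h₂ − E₂h₁) = 13/(782 − 124.8) = 0.01978 per s.

0.020 per s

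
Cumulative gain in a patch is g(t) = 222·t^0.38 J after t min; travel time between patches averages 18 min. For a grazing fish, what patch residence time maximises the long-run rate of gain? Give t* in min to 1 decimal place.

Maximise g(t)/(T+t): set derivative to zero → g'(t)(T+t) = g(t).
g'(t) = 0.38·222·t^-0.62. Setting 0.38·222·t^-0.62 = 222·t^0.38/(18+t) gives 0.38(18+t) = t, so 0.62·t = 0.38×18.
t* = 0.38×18/0.62 = 11.03 min.

11.0 min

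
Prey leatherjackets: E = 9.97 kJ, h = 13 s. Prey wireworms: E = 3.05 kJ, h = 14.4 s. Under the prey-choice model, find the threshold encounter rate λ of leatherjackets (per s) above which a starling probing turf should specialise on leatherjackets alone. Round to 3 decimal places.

At the threshold, the rate on leatherjackets alone equals the profitability of wireworms: λ·9.97/(1 + λ·13) = 3.05/14.4 = 0.2118.
Rearranging, λ(9.97 − 0.2118×13) = 0.2118, so λ = 0.2118/7.217 = 0.02935 per s.

0.029 per s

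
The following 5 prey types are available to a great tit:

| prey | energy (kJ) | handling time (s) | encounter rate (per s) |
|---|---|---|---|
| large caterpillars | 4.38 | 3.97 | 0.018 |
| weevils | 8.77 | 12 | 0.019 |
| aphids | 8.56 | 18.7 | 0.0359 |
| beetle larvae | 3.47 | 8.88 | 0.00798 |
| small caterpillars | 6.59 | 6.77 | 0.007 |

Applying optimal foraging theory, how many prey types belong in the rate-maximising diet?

5

Profitabilities (E/h, kJ/s): large caterpillars 1.1, small caterpillars 0.973, weevils 0.731, aphids 0.458, beetle larvae 0.391. Add prey in this order while the next type's profitability exceeds the intake rate on those already taken.
Rate on top 1: 0.07358. small caterpillars: 0.973 > 0.07358 → include.
Rate on top 2: 0.1117. weevils: 0.731 > 0.1117 → include.
Rate on top 3: 0.2165. aphids: 0.458 > 0.2165 → include.
Rate on top 4: 0.2968. beetle larvae: 0.391 > 0.2968 → include.
Optimal diet: large caterpillars, small caterpillars, weevils, aphids, beetle larvae — 5 of 5 types.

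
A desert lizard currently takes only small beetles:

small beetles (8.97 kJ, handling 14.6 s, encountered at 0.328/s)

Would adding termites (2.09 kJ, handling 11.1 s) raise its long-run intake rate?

On small beetles alone, R = ΣλE/(1+Σλh) = 2.942/5.789 = 0.5083 kJ/s.
Profitability of termites: 2.09/11.1 = 0.1883 kJ/s.
Since 0.1883 < R, time spent handling termites is better spent searching.

No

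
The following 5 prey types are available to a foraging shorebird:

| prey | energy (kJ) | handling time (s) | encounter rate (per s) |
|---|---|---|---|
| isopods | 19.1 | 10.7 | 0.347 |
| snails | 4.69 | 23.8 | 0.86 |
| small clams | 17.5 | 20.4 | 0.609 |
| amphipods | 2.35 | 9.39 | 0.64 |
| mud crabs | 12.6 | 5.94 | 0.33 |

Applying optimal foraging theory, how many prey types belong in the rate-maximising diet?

E/h in descending order: mud crabs 2.12, isopods 1.79, small clams 0.858, amphipods 0.25, snails 0.197 kJ/s. The optimal diet is the largest prefix of this list for which every included type satisfies E_i/h_i > R on the types above it.
Rate on top 1: 1.405. isopods: 1.79 > 1.405 → include.
Rate on top 2: 1.616. small clams: 0.858 < 1.616 → exclude; stop.
Optimal diet: mud crabs, isopods — 2 of 5 types.

2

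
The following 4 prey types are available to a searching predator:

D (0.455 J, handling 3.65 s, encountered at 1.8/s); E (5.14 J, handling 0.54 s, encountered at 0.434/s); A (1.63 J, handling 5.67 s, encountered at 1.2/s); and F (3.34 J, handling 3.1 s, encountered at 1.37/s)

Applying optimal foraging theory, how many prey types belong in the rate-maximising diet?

E/h in descending order: E 9.52, F 1.08, A 0.287, D 0.125 J/s. The optimal diet is the largest prefix of this list for which every included type satisfies E_i/h_i > R on the types above it.
Rate on top 1: 1.807. F: 1.08 < 1.807 → exclude; stop.
Optimal diet: E — 1 of 4 types.

1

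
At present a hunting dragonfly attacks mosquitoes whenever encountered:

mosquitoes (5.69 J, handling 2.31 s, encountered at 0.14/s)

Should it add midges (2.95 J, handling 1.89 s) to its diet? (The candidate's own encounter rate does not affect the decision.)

Yes

On mosquitoes alone, R = ΣλE/(1+Σλh) = 0.7966/1.323 = 0.6019 J/s.
midges: E/h = 2.95/1.89 = 1.561 J/s.
Since 1.561 > R, including midges increases the long-run rate.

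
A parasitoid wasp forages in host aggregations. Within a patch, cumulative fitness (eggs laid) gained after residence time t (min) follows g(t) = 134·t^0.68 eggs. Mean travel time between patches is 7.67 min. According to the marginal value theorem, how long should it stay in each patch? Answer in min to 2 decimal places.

Maximise g(t)/(T+t): set derivative to zero → g'(t)(T+t) = g(t).
g'(t) = 0.68·134·t^-0.32. Setting 0.68·134·t^-0.32 = 134·t^0.68/(7.67+t) gives 0.68(7.67+t) = t, so 0.32·t = 0.68×7.67.
t* = 0.68×7.67/0.32 = 16.3 min.

16.30 min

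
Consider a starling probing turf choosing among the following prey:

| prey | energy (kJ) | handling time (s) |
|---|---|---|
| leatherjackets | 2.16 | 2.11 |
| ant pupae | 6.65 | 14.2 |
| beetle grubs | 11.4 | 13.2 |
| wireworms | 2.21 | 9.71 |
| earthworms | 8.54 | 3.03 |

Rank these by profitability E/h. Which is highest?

earthworms

In descending order of E/h:
earthworms: 8.54/3.03 = 2.82 kJ/s
leatherjackets: 2.16/2.11 = 1.02 kJ/s
beetle grubs: 11.4/13.2 = 0.864 kJ/s
ant pupae: 6.65/14.2 = 0.468 kJ/s
wireworms: 2.21/9.71 = 0.228 kJ/s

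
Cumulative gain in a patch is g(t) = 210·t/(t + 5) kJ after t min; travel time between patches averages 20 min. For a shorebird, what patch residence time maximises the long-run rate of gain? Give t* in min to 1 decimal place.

Maximise g(t)/(T+t): set derivative to zero → g'(t)(T+t) = g(t).
g'(t) = 210·5/(t + 5)². Setting 210·5/(t+5)² = 210t/[(t+5)(20+t)] gives 5(20+t) = t(t+5), so t² = 5×20 = 100.
t* = √100 = 10 min.

10.0 min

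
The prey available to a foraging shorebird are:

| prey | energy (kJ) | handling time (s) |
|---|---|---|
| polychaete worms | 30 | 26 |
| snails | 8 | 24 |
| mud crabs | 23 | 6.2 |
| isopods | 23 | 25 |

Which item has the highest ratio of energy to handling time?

mud crabs

In descending order of E/h:
mud crabs: 23/6.2 = 3.71 kJ/s
polychaete worms: 30/26 = 1.15 kJ/s
isopods: 23/25 = 0.92 kJ/s
snails: 8/24 = 0.333 kJ/s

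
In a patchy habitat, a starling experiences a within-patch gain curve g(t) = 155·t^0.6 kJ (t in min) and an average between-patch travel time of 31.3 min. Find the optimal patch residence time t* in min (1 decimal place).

Maximise g(t)/(T+t): set derivative to zero → g'(t)(T+t) = g(t).
g'(t) = 0.6·155·t^-0.4. Setting 0.6·155·t^-0.4 = 155·t^0.6/(31.3+t) gives 0.6(31.3+t) = t, so 0.40·t = 0.6×31.3.
t* = 0.6×31.3/0.40 = 46.95 min.

47.0 min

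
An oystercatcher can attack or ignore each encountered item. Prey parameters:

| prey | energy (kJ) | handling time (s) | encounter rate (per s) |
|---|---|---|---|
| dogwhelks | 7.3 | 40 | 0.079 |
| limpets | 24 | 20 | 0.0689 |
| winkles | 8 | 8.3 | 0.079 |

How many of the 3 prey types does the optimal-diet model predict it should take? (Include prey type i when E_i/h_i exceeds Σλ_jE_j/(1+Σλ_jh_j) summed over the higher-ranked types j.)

2

E/h in descending order: limpets 1.2, winkles 0.964, dogwhelks 0.182 kJ/s. The optimal diet is the largest prefix of this list for which every included type satisfies E_i/h_i > R on the types above it.
Rate on top 1: 0.6954. winkles: 0.964 > 0.6954 → include.
Rate on top 2: 0.7534. dogwhelks: 0.182 < 0.7534 → exclude; stop.
Optimal diet: limpets, winkles — 2 of 3 types.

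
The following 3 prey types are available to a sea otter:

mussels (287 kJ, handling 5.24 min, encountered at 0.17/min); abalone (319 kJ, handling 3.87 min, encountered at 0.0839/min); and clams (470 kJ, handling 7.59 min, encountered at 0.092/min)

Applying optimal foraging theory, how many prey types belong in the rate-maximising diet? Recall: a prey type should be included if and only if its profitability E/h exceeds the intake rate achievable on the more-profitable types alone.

Profitabilities (E/h, kJ/min): abalone 82.4, clams 61.9, mussels 54.8. Add prey in this order while the next type's profitability exceeds the intake rate on those already taken.
Rate on top 1: 20.2. clams: 61.9 > 20.2 → include.
Rate on top 2: 34.6. mussels: 54.8 > 34.6 → include.
Optimal diet: abalone, clams, mussels — 3 of 3 types.

3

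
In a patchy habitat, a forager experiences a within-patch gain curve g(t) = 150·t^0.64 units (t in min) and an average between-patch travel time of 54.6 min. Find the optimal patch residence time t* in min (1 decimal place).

97.1 min

Optimal t* satisfies g'(t*) = g(t*)/(T + t*).
g'(t) = 0.64·150·t^-0.36. Setting 0.64·150·t^-0.36 = 150·t^0.64/(54.6+t) gives 0.64(54.6+t) = t, so 0.36·t = 0.64×54.6.
t* = 0.64×54.6/0.36 = 97.07 min.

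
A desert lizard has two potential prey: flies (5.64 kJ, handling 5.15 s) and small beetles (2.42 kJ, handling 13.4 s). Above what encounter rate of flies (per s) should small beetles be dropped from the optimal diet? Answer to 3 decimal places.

0.038 per s

The zero-one rule: include small beetles iff E₂/h₂ > λE₁/(1+λh₁). Equality gives the switch point.
λE₁h₂ = E₂ + λE₂h₁ ⇒ λ = E₂/(E₁h₂ − E₂h₁) = 2.42/(75.58 − 12.46) = 0.03834 per s.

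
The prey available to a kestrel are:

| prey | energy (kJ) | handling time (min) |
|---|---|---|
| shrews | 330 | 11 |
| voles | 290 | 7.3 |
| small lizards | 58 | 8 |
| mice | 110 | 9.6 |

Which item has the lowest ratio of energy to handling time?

small lizards

In descending order of E/h:
voles: 290/7.3 = 39.7 kJ/min
shrews: 330/11 = 30 kJ/min
mice: 110/9.6 = 11.5 kJ/min
small lizards: 58/8 = 7.25 kJ/min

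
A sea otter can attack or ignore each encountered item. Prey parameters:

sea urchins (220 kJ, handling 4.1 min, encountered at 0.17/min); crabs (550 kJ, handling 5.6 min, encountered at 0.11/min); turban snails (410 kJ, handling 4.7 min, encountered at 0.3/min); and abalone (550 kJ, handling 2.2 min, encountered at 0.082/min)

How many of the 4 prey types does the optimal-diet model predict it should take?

Profitabilities (E/h, kJ/min): abalone 250, crabs 98.2, turban snails 87.2, sea urchins 53.7. Add prey in this order while the next type's profitability exceeds the intake rate on those already taken.
Rate on top 1: 38.21. crabs: 98.2 > 38.21 → include.
Rate on top 2: 58.78. turban snails: 87.2 > 58.78 → include.
Rate on top 3: 71.29. sea urchins: 53.7 < 71.29 → exclude; stop.
Optimal diet: abalone, crabs, turban snails — 3 of 4 types.

3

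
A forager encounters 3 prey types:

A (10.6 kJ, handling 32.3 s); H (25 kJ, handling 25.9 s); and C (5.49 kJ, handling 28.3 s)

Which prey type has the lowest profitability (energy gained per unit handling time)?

C

In descending order of E/h:
H: 25/25.9 = 0.965 kJ/s
A: 10.6/32.3 = 0.328 kJ/s
C: 5.49/28.3 = 0.194 kJ/s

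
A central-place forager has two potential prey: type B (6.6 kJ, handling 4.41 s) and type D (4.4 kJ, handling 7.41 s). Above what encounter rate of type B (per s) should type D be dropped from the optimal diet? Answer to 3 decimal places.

0.149 per s

The zero-one rule: include type D iff E₂/h₂ > λE₁/(1+λh₁). Equality gives the switch point.
λE₁h₂ = E₂ + λE₂h₁ ⇒ λ = E₂/(E₁h₂ − E₂h₁) = 4.4/(48.91 − 19.4) = 0.1491 per s.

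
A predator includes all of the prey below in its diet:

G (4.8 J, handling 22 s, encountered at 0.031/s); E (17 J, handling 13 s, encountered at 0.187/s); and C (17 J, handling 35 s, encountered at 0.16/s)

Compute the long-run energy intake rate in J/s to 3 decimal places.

R = Σλ_iE_i / (1 + Σλ_ih_i)
Numerator: 0.031×4.8 + 0.187×17 + 0.16×17 = 6.048
Denominator: 1 + 0.031×22 + 0.187×13 + 0.16×35 = 9.713
R = 6.048/9.713 = 0.6227 J/s

0.623 J/s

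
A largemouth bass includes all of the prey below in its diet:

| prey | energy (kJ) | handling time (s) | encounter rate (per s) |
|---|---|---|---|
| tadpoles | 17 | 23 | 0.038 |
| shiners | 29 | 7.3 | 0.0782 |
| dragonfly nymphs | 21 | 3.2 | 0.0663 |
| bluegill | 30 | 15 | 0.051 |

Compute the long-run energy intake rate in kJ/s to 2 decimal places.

R = Σλ_iE_i / (1 + Σλ_ih_i)
Numerator: 0.038×17 + 0.0782×29 + 0.0663×21 + 0.051×30 = 5.836
Denominator: 1 + 0.038×23 + 0.0782×7.3 + 0.0663×3.2 + 0.051×15 = 3.422
R = 5.836/3.422 = 1.705 kJ/s

1.71 kJ/s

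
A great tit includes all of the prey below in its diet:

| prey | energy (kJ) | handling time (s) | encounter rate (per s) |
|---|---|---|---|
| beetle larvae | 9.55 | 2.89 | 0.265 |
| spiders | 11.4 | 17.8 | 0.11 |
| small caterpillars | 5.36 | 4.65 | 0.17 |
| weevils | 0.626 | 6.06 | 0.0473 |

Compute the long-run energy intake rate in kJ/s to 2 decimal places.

Energy encountered per unit search time: 0.265×9.55 + 0.11×11.4 + 0.17×5.36 + 0.0473×0.626 = 4.726 kJ/s.
Handling time per unit search time: 0.265×2.89 + 0.11×17.8 + 0.17×4.65 + 0.0473×6.06 = 3.801.
Rate = 4.726/(1 + 3.801) = 0.9843 kJ/s.

0.98 kJ/s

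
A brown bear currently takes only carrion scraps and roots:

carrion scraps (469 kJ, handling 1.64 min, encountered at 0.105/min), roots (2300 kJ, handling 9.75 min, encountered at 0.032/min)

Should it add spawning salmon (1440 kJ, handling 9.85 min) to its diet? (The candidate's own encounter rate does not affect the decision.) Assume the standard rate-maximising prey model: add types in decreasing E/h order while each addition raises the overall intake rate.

On carrion scraps and roots alone, R = ΣλE/(1+Σλh) = 122.8/1.484 = 82.77 kJ/min.
Profitability of spawning salmon: 1440/9.85 = 146.2 kJ/min.
Since 146.2 > R, including spawning salmon increases the long-run rate.

Yes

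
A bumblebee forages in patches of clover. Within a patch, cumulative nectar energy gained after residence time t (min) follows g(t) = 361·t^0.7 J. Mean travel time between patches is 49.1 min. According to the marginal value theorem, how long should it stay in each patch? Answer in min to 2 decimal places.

Optimal t* satisfies g'(t*) = g(t*)/(T + t*).
g'(t) = 0.7·361·t^-0.3. Setting 0.7·361·t^-0.3 = 361·t^0.7/(49.1+t) gives 0.7(49.1+t) = t, so 0.30·t = 0.7×49.1.
t* = 0.7×49.1/0.30 = 114.6 min.

114.57 min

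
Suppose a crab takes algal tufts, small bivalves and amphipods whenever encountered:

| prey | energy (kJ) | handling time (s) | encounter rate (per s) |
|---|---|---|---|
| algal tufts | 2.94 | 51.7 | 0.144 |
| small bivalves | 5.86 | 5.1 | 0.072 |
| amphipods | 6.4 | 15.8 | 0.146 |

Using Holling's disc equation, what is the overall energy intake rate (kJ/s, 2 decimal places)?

0.16 kJ/s

R = Σλ_iE_i / (1 + Σλ_ih_i)
Numerator: 0.144×2.94 + 0.072×5.86 + 0.146×6.4 = 1.78
Denominator: 1 + 0.144×51.7 + 0.072×5.1 + 0.146×15.8 = 11.12
R = 1.78/11.12 = 0.1601 kJ/s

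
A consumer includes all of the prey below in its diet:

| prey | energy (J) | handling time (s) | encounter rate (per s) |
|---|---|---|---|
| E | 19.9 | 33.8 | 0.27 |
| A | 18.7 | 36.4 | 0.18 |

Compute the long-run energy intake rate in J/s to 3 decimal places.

0.524 J/s

Energy encountered per unit search time: 0.27×19.9 + 0.18×18.7 = 8.739 J/s.
Handling time per unit search time: 0.27×33.8 + 0.18×36.4 = 15.68.
Rate = 8.739/(1 + 15.68) = 0.524 J/s.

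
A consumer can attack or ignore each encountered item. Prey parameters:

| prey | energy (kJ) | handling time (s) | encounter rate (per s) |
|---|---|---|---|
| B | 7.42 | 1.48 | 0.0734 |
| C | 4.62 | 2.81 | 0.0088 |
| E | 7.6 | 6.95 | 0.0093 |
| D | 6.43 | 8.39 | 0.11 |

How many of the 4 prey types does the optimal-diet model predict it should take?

4

E/h in descending order: B 5.01, C 1.64, E 1.09, D 0.766 kJ/s. The optimal diet is the largest prefix of this list for which every included type satisfies E_i/h_i > R on the types above it.
Rate on top 1: 0.4913. C: 1.64 > 0.4913 → include.
Rate on top 2: 0.5164. E: 1.09 > 0.5164 → include.
Rate on top 3: 0.5476. D: 0.766 > 0.5476 → include.
Optimal diet: B, C, E, D — 4 of 4 types.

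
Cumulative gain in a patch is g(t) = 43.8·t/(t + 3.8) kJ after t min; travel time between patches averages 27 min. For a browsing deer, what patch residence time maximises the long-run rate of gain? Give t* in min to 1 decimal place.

10.1 min

By the marginal value theorem, leave when the instantaneous gain rate g'(t) equals the habitat-wide average g(t)/(T + t).
g'(t) = 43.8·3.8/(t + 3.8)². Setting 43.8·3.8/(t+3.8)² = 43.8t/[(t+3.8)(27+t)] gives 3.8(27+t) = t(t+3.8), so t² = 3.8×27 = 102.6.
t* = √102.6 = 10.13 min.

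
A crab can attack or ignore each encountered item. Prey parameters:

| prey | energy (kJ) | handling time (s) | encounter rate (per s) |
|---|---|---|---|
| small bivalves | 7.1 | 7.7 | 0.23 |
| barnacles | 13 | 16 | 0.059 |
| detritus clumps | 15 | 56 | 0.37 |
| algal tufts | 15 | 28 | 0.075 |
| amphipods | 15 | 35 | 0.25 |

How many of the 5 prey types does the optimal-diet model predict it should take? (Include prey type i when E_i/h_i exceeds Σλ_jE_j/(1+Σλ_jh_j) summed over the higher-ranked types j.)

E/h in descending order: small bivalves 0.922, barnacles 0.812, algal tufts 0.536, amphipods 0.429, detritus clumps 0.268 kJ/s. The optimal diet is the largest prefix of this list for which every included type satisfies E_i/h_i > R on the types above it.
Rate on top 1: 0.5893. barnacles: 0.812 > 0.5893 → include.
Rate on top 2: 0.646. algal tufts: 0.536 < 0.646 → exclude; stop.
Optimal diet: small bivalves, barnacles — 2 of 5 types.

2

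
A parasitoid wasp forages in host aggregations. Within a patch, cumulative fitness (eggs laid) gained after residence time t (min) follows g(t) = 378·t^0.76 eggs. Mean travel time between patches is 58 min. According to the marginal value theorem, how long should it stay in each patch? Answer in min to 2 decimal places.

183.67 min

Maximise g(t)/(T+t): set derivative to zero → g'(t)(T+t) = g(t).
g'(t) = 0.76·378·t^-0.24. Setting 0.76·378·t^-0.24 = 378·t^0.76/(58+t) gives 0.76(58+t) = t, so 0.24·t = 0.76×58.
t* = 0.76×58/0.24 = 183.7 min.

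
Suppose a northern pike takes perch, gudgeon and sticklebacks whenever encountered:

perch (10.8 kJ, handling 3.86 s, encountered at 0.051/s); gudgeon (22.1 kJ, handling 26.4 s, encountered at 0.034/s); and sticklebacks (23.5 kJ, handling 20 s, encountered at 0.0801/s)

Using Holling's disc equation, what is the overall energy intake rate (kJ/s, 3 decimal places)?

0.862 kJ/s

R = (0.051×10.8 + 0.034×22.1 + 0.0801×23.5) / (1 + 0.051×3.86 + 0.034×26.4 + 0.0801×20) = 3.185/3.696 = 0.8615 kJ/s.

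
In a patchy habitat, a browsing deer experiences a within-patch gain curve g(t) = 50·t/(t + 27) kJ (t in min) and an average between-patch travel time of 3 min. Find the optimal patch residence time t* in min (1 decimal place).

9.0 min

By the marginal value theorem, leave when the instantaneous gain rate g'(t) equals the habitat-wide average g(t)/(T + t).
g'(t) = 50·27/(t + 27)². Setting 50·27/(t+27)² = 50t/[(t+27)(3+t)] gives 27(3+t) = t(t+27), so t² = 27×3 = 81.
t* = √81 = 9 min.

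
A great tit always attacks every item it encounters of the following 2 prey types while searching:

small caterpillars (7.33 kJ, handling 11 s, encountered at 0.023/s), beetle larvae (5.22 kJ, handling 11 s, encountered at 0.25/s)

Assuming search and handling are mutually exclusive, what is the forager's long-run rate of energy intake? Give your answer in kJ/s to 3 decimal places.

Energy encountered per unit search time: 0.023×7.33 + 0.25×5.22 = 1.474 kJ/s.
Handling time per unit search time: 0.023×11 + 0.25×11 = 3.003.
Rate = 1.474/(1 + 3.003) = 0.3681 kJ/s.

0.368 kJ/s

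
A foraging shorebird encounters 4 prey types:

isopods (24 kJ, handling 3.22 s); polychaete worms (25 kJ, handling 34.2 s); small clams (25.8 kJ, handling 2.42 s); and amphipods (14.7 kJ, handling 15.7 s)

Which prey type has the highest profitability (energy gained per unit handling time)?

Profitability E/h (kJ/s): isopods = 24/3.22 = 7.45, polychaete worms = 25/34.2 = 0.731, small clams = 25.8/2.42 = 10.7, amphipods = 14.7/15.7 = 0.936.
Ranked: small clams > isopods > amphipods > polychaete worms.

small clams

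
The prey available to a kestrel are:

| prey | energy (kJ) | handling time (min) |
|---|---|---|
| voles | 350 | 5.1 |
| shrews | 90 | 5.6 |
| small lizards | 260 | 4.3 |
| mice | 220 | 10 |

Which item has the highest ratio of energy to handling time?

voles

Profitability E/h (kJ/min): voles = 350/5.1 = 68.6, shrews = 90/5.6 = 16.1, small lizards = 260/4.3 = 60.5, mice = 220/10 = 22.
Ranked: voles > small lizards > mice > shrews.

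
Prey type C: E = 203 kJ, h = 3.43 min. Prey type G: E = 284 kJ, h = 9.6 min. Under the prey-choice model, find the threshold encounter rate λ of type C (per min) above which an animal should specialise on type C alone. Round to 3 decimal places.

At the threshold, the rate on type C alone equals the profitability of type G: λ·203/(1 + λ·3.43) = 284/9.6 = 29.58.
Rearranging, λ(203 − 29.58×3.43) = 29.58, so λ = 29.58/101.5 = 0.2914 per min.

0.291 per min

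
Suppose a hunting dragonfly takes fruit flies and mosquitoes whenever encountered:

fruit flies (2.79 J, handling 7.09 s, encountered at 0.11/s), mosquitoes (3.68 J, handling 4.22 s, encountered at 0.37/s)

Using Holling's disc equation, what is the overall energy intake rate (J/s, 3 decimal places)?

R = (0.11×2.79 + 0.37×3.68) / (1 + 0.11×7.09 + 0.37×4.22) = 1.669/3.341 = 0.4994 J/s.

0.499 J/s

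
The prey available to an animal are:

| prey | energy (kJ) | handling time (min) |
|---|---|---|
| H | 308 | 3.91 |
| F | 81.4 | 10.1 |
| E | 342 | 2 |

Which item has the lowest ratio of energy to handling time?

In descending order of E/h:
E: 342/2 = 171 kJ/min
H: 308/3.91 = 78.8 kJ/min
F: 81.4/10.1 = 8.06 kJ/min

F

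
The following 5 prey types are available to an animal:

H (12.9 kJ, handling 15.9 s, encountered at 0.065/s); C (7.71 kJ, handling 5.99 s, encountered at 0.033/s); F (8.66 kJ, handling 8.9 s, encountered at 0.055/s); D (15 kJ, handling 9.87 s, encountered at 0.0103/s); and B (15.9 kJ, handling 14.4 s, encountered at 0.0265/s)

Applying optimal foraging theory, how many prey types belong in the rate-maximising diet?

5

Rank by E/h (kJ/s): D 1.52, C 1.29, B 1.1, F 0.973, H 0.811. Include each in turn until the next type's E/h falls below the running intake rate.
Rate on top 1: 0.1402. C: 1.29 > 0.1402 → include.
Rate on top 2: 0.3147. B: 1.1 > 0.3147 → include.
Rate on top 3: 0.4939. F: 0.973 > 0.4939 → include.
Rate on top 4: 0.602. H: 0.811 > 0.602 → include.
Optimal diet: D, C, B, F, H — 5 of 5 types.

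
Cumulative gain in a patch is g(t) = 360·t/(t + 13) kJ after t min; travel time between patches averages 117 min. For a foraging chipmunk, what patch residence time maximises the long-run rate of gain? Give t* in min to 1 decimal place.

Maximise g(t)/(T+t): set derivative to zero → g'(t)(T+t) = g(t).
g'(t) = 360·13/(t + 13)². Setting 360·13/(t+13)² = 360t/[(t+13)(117+t)] gives 13(117+t) = t(t+13), so t² = 13×117 = 1521.
t* = √1521 = 39 min.

39.0 min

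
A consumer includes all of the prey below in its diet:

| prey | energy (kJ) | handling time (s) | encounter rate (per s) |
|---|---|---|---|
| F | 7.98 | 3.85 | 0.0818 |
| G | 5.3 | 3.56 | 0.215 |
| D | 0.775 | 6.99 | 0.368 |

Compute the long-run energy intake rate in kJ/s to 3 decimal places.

Energy encountered per unit search time: 0.0818×7.98 + 0.215×5.3 + 0.368×0.775 = 2.077 kJ/s.
Handling time per unit search time: 0.0818×3.85 + 0.215×3.56 + 0.368×6.99 = 3.653.
Rate = 2.077/(1 + 3.653) = 0.4465 kJ/s.

0.447 kJ/s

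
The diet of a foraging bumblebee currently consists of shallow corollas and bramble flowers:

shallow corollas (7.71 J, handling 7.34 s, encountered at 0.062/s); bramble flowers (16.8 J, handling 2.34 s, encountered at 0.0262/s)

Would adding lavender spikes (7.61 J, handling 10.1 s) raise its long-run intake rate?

Intake rate on the current diet: R = (0.062×7.71 + 0.0262×16.8) / (1 + 0.062×7.34 + 0.0262×2.34) = 0.9182/1.516 = 0.6055 J/s.
Profitability of lavender spikes: 7.61/10.1 = 0.7535 J/s.
0.7535 > 0.6055, so adding lavender spikes raises the average — include it.

Yes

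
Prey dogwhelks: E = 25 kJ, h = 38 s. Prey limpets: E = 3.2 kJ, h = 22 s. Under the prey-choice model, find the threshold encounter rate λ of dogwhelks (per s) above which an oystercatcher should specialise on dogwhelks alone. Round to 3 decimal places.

At the threshold, the rate on dogwhelks alone equals the profitability of limpets: λ·25/(1 + λ·38) = 3.2/22 = 0.1455.
Rearranging, λ(25 − 0.1455×38) = 0.1455, so λ = 0.1455/19.47 = 0.00747 per s.

0.007 per s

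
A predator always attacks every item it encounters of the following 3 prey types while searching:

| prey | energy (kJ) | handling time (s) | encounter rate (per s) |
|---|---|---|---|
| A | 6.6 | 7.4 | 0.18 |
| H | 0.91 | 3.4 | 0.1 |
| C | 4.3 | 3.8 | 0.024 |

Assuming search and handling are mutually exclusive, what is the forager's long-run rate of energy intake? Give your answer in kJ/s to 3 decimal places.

Energy encountered per unit search time: 0.18×6.6 + 0.1×0.91 + 0.024×4.3 = 1.382 kJ/s.
Handling time per unit search time: 0.18×7.4 + 0.1×3.4 + 0.024×3.8 = 1.763.
Rate = 1.382/(1 + 1.763) = 0.5002 kJ/s.

0.500 kJ/s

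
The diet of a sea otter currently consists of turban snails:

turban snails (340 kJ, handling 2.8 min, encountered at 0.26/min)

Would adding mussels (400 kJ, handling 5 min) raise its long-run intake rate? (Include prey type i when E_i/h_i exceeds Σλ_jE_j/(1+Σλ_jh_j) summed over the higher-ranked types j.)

Yes

On turban snails alone, R = ΣλE/(1+Σλh) = 88.4/1.728 = 51.16 kJ/min.
Profitability of mussels: 400/5 = 80 kJ/min.
Since 80 > R, including mussels increases the long-run rate.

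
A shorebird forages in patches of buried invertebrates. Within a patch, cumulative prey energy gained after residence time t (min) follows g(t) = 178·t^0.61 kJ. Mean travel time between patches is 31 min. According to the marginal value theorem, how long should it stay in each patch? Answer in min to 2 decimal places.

Maximise g(t)/(T+t): set derivative to zero → g'(t)(T+t) = g(t).
g'(t) = 0.61·178·t^-0.39. Setting 0.61·178·t^-0.39 = 178·t^0.61/(31+t) gives 0.61(31+t) = t, so 0.39·t = 0.61×31.
t* = 0.61×31/0.39 = 48.49 min.

48.49 min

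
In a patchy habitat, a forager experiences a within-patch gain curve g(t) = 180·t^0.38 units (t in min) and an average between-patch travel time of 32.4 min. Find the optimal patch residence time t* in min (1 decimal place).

Optimal t* satisfies g'(t*) = g(t*)/(T + t*).
g'(t) = 0.38·180·t^-0.62. Setting 0.38·180·t^-0.62 = 180·t^0.38/(32.4+t) gives 0.38(32.4+t) = t, so 0.62·t = 0.38×32.4.
t* = 0.38×32.4/0.62 = 19.86 min.

19.9 min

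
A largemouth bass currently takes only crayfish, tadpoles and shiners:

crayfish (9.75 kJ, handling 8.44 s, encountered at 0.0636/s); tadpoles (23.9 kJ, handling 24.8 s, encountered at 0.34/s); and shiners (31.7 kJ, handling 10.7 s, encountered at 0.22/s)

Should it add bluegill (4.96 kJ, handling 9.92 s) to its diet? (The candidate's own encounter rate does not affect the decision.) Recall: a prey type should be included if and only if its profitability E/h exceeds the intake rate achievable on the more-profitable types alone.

No

Current rate: (0.0636×9.75 + 0.34×23.9 + 0.22×31.7)/(1 + 0.0636×8.44 + 0.34×24.8 + 0.22×10.7) = 1.276 kJ/s.
Profitability of bluegill: 4.96/9.92 = 0.5 kJ/s.
0.5 < 1.276, so adding bluegill would lower the average — exclude it.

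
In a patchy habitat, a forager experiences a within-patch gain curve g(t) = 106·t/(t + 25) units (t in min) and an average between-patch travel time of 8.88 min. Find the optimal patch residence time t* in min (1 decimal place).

14.9 min

Optimal t* satisfies g'(t*) = g(t*)/(T + t*).
g'(t) = 106·25/(t + 25)². Setting 106·25/(t+25)² = 106t/[(t+25)(8.88+t)] gives 25(8.88+t) = t(t+25), so t² = 25×8.88 = 222.
t* = √222 = 14.9 min.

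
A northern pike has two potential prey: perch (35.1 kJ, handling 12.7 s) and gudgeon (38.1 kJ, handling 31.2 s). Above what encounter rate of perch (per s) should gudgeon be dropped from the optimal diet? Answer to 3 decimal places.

0.062 per s

At the threshold, the rate on perch alone equals the profitability of gudgeon: λ·35.1/(1 + λ·12.7) = 38.1/31.2 = 1.221.
Rearranging, λ(35.1 − 1.221×12.7) = 1.221, so λ = 1.221/19.59 = 0.06233 per s.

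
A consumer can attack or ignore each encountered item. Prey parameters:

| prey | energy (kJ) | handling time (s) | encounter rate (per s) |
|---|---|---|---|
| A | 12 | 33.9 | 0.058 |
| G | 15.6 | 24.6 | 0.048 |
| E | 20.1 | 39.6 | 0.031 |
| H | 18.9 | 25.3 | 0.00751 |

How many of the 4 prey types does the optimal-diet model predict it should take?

E/h in descending order: H 0.747, G 0.634, E 0.508, A 0.354 kJ/s. The optimal diet is the largest prefix of this list for which every included type satisfies E_i/h_i > R on the types above it.
Rate on top 1: 0.1193. G: 0.634 > 0.1193 → include.
Rate on top 2: 0.3757. E: 0.508 > 0.3757 → include.
Rate on top 3: 0.4207. A: 0.354 < 0.4207 → exclude; stop.
Optimal diet: H, G, E — 3 of 4 types.

3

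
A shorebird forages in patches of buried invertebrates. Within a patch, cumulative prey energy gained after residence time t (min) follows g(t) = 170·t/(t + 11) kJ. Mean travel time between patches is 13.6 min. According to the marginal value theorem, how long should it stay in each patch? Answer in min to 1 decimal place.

12.2 min

By the marginal value theorem, leave when the instantaneous gain rate g'(t) equals the habitat-wide average g(t)/(T + t).
g'(t) = 170·11/(t + 11)². Setting 170·11/(t+11)² = 170t/[(t+11)(13.6+t)] gives 11(13.6+t) = t(t+11), so t² = 11×13.6 = 149.6.
t* = √149.6 = 12.23 min.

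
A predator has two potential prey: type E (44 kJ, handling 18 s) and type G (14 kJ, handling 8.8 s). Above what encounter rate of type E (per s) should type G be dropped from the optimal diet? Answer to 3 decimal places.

At the threshold, the rate on type E alone equals the profitability of type G: λ·44/(1 + λ·18) = 14/8.8 = 1.591.
Rearranging, λ(44 − 1.591×18) = 1.591, so λ = 1.591/15.36 = 0.1036 per s.

0.104 per s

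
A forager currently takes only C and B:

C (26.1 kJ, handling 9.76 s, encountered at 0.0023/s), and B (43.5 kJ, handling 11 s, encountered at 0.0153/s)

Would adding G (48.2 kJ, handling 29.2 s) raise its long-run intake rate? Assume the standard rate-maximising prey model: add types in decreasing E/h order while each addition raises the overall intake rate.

Yes

On C and B alone, R = ΣλE/(1+Σλh) = 0.7256/1.191 = 0.6093 kJ/s.
G: E/h = 48.2/29.2 = 1.651 kJ/s.
1.651 > 0.6093, so adding G raises the average — include it.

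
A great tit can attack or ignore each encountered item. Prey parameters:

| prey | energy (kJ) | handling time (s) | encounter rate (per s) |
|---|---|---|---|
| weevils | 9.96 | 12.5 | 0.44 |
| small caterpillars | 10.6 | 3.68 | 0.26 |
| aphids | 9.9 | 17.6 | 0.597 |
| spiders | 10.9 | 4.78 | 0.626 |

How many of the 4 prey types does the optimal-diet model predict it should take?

2

Profitabilities (E/h, kJ/s): small caterpillars 2.88, spiders 2.28, weevils 0.797, aphids 0.562. Add prey in this order while the next type's profitability exceeds the intake rate on those already taken.
Rate on top 1: 1.408. spiders: 2.28 > 1.408 → include.
Rate on top 2: 1.936. weevils: 0.797 < 1.936 → exclude; stop.
Optimal diet: small caterpillars, spiders — 2 of 4 types.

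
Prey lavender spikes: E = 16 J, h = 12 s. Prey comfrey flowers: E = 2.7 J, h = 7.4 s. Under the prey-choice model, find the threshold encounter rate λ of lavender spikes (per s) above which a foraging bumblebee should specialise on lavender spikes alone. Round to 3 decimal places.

0.031 per s

Drop comfrey flowers once their profitability E₂/h₂ falls below the rate achievable on lavender spikes alone: E₂/h₂ = λE₁/(1 + λh₁).
Solve for λ: λE₁h₂ = E₂(1 + λh₁) → λ(E₁h₂ − E₂h₁) = E₂ → λ = E₂/(E₁h₂ − E₂h₁).
λ = 2.7/(16×7.4 − 2.7×12) = 2.7/86 = 0.0314 per s.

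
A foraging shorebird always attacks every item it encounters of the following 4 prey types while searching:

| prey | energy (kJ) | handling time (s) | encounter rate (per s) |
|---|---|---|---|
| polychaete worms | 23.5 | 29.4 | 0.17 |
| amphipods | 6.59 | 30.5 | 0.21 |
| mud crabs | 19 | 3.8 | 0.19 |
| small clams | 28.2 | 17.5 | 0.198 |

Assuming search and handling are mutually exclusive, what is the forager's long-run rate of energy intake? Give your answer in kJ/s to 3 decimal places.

0.878 kJ/s

R = Σλ_iE_i / (1 + Σλ_ih_i)
Numerator: 0.17×23.5 + 0.21×6.59 + 0.19×19 + 0.198×28.2 = 14.57
Denominator: 1 + 0.17×29.4 + 0.21×30.5 + 0.19×3.8 + 0.198×17.5 = 16.59
R = 14.57/16.59 = 0.8784 kJ/s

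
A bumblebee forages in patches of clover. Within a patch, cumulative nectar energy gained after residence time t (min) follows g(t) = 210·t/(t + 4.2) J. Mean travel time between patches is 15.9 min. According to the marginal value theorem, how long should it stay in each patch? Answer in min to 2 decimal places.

8.17 min

By the marginal value theorem, leave when the instantaneous gain rate g'(t) equals the habitat-wide average g(t)/(T + t).
g'(t) = 210·4.2/(t + 4.2)². Setting 210·4.2/(t+4.2)² = 210t/[(t+4.2)(15.9+t)] gives 4.2(15.9+t) = t(t+4.2), so t² = 4.2×15.9 = 66.78.
t* = √66.78 = 8.172 min.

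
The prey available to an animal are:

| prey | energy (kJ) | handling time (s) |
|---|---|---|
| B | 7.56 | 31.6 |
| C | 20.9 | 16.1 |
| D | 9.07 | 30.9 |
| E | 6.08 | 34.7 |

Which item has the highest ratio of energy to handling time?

In descending order of E/h:
C: 20.9/16.1 = 1.3 kJ/s
D: 9.07/30.9 = 0.294 kJ/s
B: 7.56/31.6 = 0.239 kJ/s
E: 6.08/34.7 = 0.175 kJ/s

C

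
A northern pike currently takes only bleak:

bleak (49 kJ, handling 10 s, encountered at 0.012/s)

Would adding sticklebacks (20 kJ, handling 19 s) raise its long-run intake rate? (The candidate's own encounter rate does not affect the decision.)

Yes

Current rate: (0.012×49)/(1 + 0.012×10) = 0.525 kJ/s.
sticklebacks: E/h = 20/19 = 1.053 kJ/s.
1.053 > 0.525, so adding sticklebacks raises the average — include it.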